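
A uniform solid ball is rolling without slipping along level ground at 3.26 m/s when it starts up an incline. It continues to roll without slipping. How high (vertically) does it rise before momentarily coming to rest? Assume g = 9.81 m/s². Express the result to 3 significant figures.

For this body I = (2/5)MR², i.e. k = I/(MR²) = 0.4.
The rolling condition ω = v/R makes the rotational term ½I(v/R)² = ½kMv², so KE_total = ½(1+k)Mv² = (7/10)Mv².
All of this converts to potential energy at the highest point: (7/10)Mv₀² = Mgh.
Thus h = (1+k)v₀²/(2g) = 1.4 × 3.26² / (2 × 9.81) ≈ 0.758 m.

h ≈ 0.758 m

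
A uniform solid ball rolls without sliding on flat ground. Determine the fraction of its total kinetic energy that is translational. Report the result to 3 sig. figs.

Here I = (2/5)MR², so the shape factor k = I/(MR²) = 0.4.
Since ω = v/R, the translational part is ½Mv² and the rotational part is ½I(v/R)² = ½kMv²; the total is ½(1+k)Mv².
The translational fraction is therefore 1/(1+k) = 1/1.4 ≈ 0.714.

fraction ≈ 0.714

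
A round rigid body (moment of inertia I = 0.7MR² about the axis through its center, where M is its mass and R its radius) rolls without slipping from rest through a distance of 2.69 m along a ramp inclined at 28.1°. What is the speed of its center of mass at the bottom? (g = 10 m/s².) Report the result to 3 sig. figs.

v ≈ 3.86 m/s

The moment of inertia is 0.7MR², giving k ≡ I/(MR²) = 0.7.
Since it rolls without slipping, ω = v/R and KE = ½Mv² + ½Iω² = ½(1+k)Mv² = (17/20)Mv².
The vertical drop is h = L sinθ = 2.69 × sin28.1° = 1.267 m.
Setting Mgh = (17/20)Mv² gives v = √(2gh/(1+k)) = √(2·10·1.267/1.7) ≈ 3.86 m/s.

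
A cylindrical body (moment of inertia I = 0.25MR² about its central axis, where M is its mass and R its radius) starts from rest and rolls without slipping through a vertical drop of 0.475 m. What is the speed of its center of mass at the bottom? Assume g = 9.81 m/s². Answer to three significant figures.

v ≈ 2.73 m/s

With I = 0.25MR², the ratio k = I/(MR²) is 0.25.
Since it rolls without slipping, ω = v/R and KE = ½Mv² + ½Iω² = ½(1+k)Mv² = (5/8)Mv².
Energy conservation: Mgh = (5/8)Mv², so v = √(2gh/(1+k)) = √(2 × 9.81 × 0.475 / 1.25) ≈ 2.73 m/s.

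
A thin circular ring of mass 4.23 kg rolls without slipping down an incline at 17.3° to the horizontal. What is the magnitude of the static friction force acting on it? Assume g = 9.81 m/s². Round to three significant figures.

f ≈ 6.17 N

With I = MR², the ratio k = I/(MR²) is 1.
Translational: Mg sinθ − f = Ma. Rotational about the CM: fR = Iα = kMRa, so f = kMa.
Combining, a = g sinθ/(1+k) and f = kMa = kMg sinθ/(1+k).
f = 1 × 4.23 × 9.81 × sin17.3° / 2 ≈ 6.17 N.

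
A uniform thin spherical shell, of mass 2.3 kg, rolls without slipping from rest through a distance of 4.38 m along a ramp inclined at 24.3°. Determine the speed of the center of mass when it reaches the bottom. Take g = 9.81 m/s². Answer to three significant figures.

With I = (2/3)MR², the ratio k = I/(MR²) is 2/3.
Rolling without slipping gives ω = v/R, so the total kinetic energy is ½Mv² + ½Iω² = ½(1+k)Mv² = (5/6)Mv².
The vertical drop is h = L sinθ = 4.38 × sin24.3° = 1.802 m.
Energy conservation: Mgh = (5/6)Mv², so v = √(2gh/(1+k)) = √(2 × 9.81 × 1.802 / 1.667) ≈ 4.61 m/s.

v ≈ 4.61 m/s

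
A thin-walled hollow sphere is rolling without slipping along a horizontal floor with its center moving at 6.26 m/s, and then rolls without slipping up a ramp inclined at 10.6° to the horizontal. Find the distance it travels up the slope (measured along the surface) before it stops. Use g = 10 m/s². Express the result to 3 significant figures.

The moment of inertia is (2/3)MR², giving k ≡ I/(MR²) = 2/3.
Rolling without slipping gives ω = v/R, so the total kinetic energy is ½Mv² + ½Iω² = ½(1+k)Mv² = (5/6)Mv².
Setting this equal to Mgh gives the vertical rise h = (1+k)v₀²/(2g) = 1.667×6.26²/(2×10) = 3.266 m.
Along the incline, d = h/sinθ = 3.266/sin10.6° ≈ 17.8 m.

d ≈ 17.8 m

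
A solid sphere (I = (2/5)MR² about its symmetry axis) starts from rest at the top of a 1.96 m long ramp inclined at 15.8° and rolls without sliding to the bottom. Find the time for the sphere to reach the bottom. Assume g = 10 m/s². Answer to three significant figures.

With I = (2/5)MR², the ratio k = I/(MR²) is 0.4.
Along the incline Mg sinθ − f = Ma, and torque about the center fR = Iα = kMR²(a/R) gives f = kMa.
Hence a = g sinθ/(1+k) = 10×sin15.8°/1.4 = 1.945 m/s².
With constant a from rest, t = √(2L/a) = √(2·1.96/1.945) ≈ 1.42 s.

t ≈ 1.42 s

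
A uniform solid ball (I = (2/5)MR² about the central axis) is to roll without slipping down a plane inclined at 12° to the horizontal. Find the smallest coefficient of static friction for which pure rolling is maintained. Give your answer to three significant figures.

μ_min ≈ 0.0607

The moment of inertia is (2/5)MR², giving k ≡ I/(MR²) = 0.4.
Translational: Mg sinθ − f = Ma. Rotational about the CM: fR = Iα = kMRa, so f = kMa.
These give a = g sinθ/(1+k) and the required friction f = kMg sinθ/(1+k).
With N = Mg cosθ, the no-slip condition f ≤ μN gives μ_min = f/N = k tanθ/(1+k).
μ_min = 0.4 × tan12° / 1.4 ≈ 0.0607.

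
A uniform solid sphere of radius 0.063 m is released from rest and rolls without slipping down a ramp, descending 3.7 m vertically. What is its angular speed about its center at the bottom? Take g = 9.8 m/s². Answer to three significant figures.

ω ≈ 114 rad/s

With I = (2/5)MR², the ratio k = I/(MR²) is 0.4.
Rolling without slipping gives ω = v/R, so the total kinetic energy is ½Mv² + ½Iω² = ½(1+k)Mv² = (7/10)Mv².
Energy conservation Mgh = ½(1+k)Mv² gives v = √(2gh/(1+k)) = √(2 × 9.8 × 3.7 / 1.4) = 7.197 m/s.
Then ω = v/R = 7.197 / 0.063 ≈ 114 rad/s.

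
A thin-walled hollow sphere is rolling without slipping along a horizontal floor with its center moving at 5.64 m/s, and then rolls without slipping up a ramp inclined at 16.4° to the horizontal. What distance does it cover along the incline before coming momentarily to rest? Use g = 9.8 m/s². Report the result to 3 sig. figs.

d ≈ 9.58 m

For this body I = (2/3)MR², i.e. k = I/(MR²) = 2/3.
Pure rolling means v = ωR; then KE = ½Mv² + ½I(v/R)² = ½(1+k)Mv² = (5/6)Mv².
Setting this equal to Mgh gives the vertical rise h = (1+k)v₀²/(2g) = 1.667×5.64²/(2×9.8) = 2.705 m.
Along the incline, d = h/sinθ = 2.705/sin16.4° ≈ 9.58 m.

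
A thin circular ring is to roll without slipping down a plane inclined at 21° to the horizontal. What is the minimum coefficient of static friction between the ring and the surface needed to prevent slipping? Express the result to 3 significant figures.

μ_min ≈ 0.192

Here I = MR², so the shape factor k = I/(MR²) = 1.
Translational: Mg sinθ − f = Ma. Rotational about the CM: fR = Iα = kMRa, so f = kMa.
These give a = g sinθ/(1+k) and the required friction f = kMg sinθ/(1+k).
The normal force is N = Mg cosθ, so μ_min = f/N = k tanθ/(1+k).
μ_min = 1 × tan21° / 2 ≈ 0.192.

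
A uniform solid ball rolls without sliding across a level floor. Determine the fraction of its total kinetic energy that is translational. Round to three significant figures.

fraction ≈ 0.714

For this body I = (2/5)MR², i.e. k = I/(MR²) = 0.4.
With ω = v/R, KE_trans = ½Mv² and KE_rot = ½Iω² = ½kMv², so KE_total = ½(1+k)Mv².
The translational fraction is therefore 1/(1+k) = 1/1.4 ≈ 0.714.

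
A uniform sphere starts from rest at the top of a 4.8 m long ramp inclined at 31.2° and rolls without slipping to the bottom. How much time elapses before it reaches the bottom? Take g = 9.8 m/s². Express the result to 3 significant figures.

For this body I = (2/5)MR², i.e. k = I/(MR²) = 0.4.
Translational: Mg sinθ − f = Ma. Rotational about the CM: fR = Iα = kMRa, so f = kMa.
Hence a = g sinθ/(1+k) = 9.8×sin31.2°/1.4 = 3.626 m/s².
Starting from rest, L = ½at², so t = √(2L/a) = √(2×4.8/3.626) ≈ 1.63 s.

t ≈ 1.63 s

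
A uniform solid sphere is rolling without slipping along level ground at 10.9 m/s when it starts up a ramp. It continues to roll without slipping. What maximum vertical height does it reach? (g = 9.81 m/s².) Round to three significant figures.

h ≈ 8.48 m

For this body I = (2/5)MR², i.e. k = I/(MR²) = 0.4.
Since it rolls without slipping, ω = v/R and KE = ½Mv² + ½Iω² = ½(1+k)Mv² = (7/10)Mv².
All of this converts to potential energy at the highest point: (7/10)Mv₀² = Mgh.
Thus h = (1+k)v₀²/(2g) = 1.4 × 10.9² / (2 × 9.81) ≈ 8.48 m.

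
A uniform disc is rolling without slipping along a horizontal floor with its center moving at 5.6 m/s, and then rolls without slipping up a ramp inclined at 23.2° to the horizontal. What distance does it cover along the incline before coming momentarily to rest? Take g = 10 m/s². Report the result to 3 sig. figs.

Here I = (1/2)MR², so the shape factor k = I/(MR²) = 0.5.
Since it rolls without slipping, ω = v/R and KE = ½Mv² + ½Iω² = ½(1+k)Mv² = (3/4)Mv².
Setting this equal to Mgh gives the vertical rise h = (1+k)v₀²/(2g) = 1.5×5.6²/(2×10) = 2.352 m.
The distance along the slope is d = h/sinθ = 2.352/sin23.2° ≈ 5.97 m.

d ≈ 5.97 m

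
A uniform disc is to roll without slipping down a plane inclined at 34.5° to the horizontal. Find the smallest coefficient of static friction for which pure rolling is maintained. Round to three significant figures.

Here I = (1/2)MR², so the shape factor k = I/(MR²) = 0.5.
Translational: Mg sinθ − f = Ma. Rotational about the CM: fR = Iα = kMRa, so f = kMa.
These give a = g sinθ/(1+k) and the required friction f = kMg sinθ/(1+k).
With N = Mg cosθ, the no-slip condition f ≤ μN gives μ_min = f/N = k tanθ/(1+k).
μ_min = 0.5 × tan34.5° / 1.5 ≈ 0.229.

μ_min ≈ 0.229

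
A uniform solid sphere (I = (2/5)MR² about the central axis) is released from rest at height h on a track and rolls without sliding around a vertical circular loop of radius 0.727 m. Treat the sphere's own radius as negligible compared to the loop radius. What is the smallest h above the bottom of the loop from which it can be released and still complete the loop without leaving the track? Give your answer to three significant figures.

h_min ≈ 1.96 m

With I = (2/5)MR², the ratio k = I/(MR²) is 0.4.
At the top of the loop, the minimum-contact condition is Mg = Mv_top²/r, so v_top² = gr.
With ω = v/R, the kinetic energy at speed v is ½(1+k)Mv² = (7/10)Mv².
Energy conservation from release (height h) to the top (height 2r): Mgh = Mg(2r) + (7/10)M·gr.
Thus h_min = 2r + (1+k)r/2 = r(2 + 1.4/2) = 0.727 × 2.7 ≈ 1.96 m.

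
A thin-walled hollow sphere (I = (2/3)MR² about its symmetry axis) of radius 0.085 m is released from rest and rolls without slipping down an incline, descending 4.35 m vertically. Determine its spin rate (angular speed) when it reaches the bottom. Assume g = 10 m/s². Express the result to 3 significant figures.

The moment of inertia is (2/3)MR², giving k ≡ I/(MR²) = 2/3.
Pure rolling means v = ωR; then KE = ½Mv² + ½I(v/R)² = ½(1+k)Mv² = (5/6)Mv².
Energy conservation Mgh = ½(1+k)Mv² gives v = √(2gh/(1+k)) = √(2 × 10 × 4.35 / 1.667) = 7.225 m/s.
Then ω = v/R = 7.225 / 0.085 ≈ 85.0 rad/s.

ω ≈ 85.0 rad/s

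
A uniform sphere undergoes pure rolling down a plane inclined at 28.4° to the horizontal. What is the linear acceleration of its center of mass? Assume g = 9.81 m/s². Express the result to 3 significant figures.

a ≈ 3.33 m/s²

For this body I = (2/5)MR², i.e. k = I/(MR²) = 0.4.
Translational: Mg sinθ − f = Ma. Rotational about the CM: fR = Iα = kMRa, so f = kMa.
Eliminating f: Mg sinθ = (1+k)Ma, so a = g sinθ/(1+k) = 9.81 × sin28.4° / 1.4 ≈ 3.33 m/s².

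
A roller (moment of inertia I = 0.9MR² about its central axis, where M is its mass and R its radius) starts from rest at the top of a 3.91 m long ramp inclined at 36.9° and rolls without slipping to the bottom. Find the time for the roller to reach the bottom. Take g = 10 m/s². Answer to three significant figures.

t ≈ 1.57 s

For this body I = 0.9MR², i.e. k = I/(MR²) = 0.9.
Translational: Mg sinθ − f = Ma. Rotational about the CM: fR = Iα = kMRa, so f = kMa.
Hence a = g sinθ/(1+k) = 10×sin36.9°/1.9 = 3.16 m/s².
Starting from rest, L = ½at², so t = √(2L/a) = √(2×3.91/3.16) ≈ 1.57 s.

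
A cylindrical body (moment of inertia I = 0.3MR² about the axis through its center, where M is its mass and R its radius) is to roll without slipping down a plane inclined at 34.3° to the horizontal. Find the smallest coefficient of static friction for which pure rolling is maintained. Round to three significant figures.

μ_min ≈ 0.157

Here I = 0.3MR², so the shape factor k = I/(MR²) = 0.3.
Along the incline Mg sinθ − f = Ma, and torque about the center fR = Iα = kMR²(a/R) gives f = kMa.
These give a = g sinθ/(1+k) and the required friction f = kMg sinθ/(1+k).
The normal force is N = Mg cosθ, so μ_min = f/N = k tanθ/(1+k).
μ_min = 0.3 × tan34.3° / 1.3 ≈ 0.157.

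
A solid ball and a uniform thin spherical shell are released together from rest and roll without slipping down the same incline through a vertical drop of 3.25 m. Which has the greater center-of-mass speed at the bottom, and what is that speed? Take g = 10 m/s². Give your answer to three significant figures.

the solid ball, at v ≈ 6.81 m/s

For rolling without slipping, Mgh = ½(1+k)Mv² where k = I/(MR²), so v = √(2gh/(1+k)).
Solid ball: k = 0.4, giving v = √(2×10×3.25/1.4) = 6.814 m/s.
Uniform thin spherical shell: k = 2/3, giving v = √(2×10×3.25/1.667) = 6.245 m/s.
The smaller k wins: the solid ball, at ≈ 6.81 m/s.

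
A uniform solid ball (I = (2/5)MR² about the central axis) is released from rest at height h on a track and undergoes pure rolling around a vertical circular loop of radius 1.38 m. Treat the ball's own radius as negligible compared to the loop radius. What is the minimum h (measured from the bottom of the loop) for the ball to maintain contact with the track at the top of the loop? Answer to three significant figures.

The moment of inertia is (2/5)MR², giving k ≡ I/(MR²) = 0.4.
At the top, contact is just lost when gravity alone supplies the centripetal force: Mg = Mv_top²/r, i.e. v_top² = gr.
With ω = v/R, the kinetic energy at speed v is ½(1+k)Mv² = (7/10)Mv².
Energy conservation from release (height h) to the top (height 2r): Mgh = Mg(2r) + (7/10)M·gr.
Thus h_min = 2r + (1+k)r/2 = r(2 + 1.4/2) = 1.38 × 2.7 ≈ 3.73 m.

h_min ≈ 3.73 m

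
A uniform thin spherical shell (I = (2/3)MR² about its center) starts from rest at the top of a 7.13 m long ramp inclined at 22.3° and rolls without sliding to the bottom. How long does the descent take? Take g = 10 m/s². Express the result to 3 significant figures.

Here I = (2/3)MR², so the shape factor k = I/(MR²) = 2/3.
Translational: Mg sinθ − f = Ma. Rotational about the CM: fR = Iα = kMRa, so f = kMa.
Hence a = g sinθ/(1+k) = 10×sin22.3°/1.667 = 2.277 m/s².
Starting from rest, L = ½at², so t = √(2L/a) = √(2×7.13/2.277) ≈ 2.50 s.

t ≈ 2.50 s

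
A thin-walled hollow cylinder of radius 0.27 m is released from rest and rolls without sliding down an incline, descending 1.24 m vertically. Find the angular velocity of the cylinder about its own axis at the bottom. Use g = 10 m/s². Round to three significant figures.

For this body I = MR², i.e. k = I/(MR²) = 1.
Rolling without slipping gives ω = v/R, so the total kinetic energy is ½Mv² + ½Iω² = ½(1+k)Mv² = Mv².
Energy conservation Mgh = ½(1+k)Mv² gives v = √(2gh/(1+k)) = √(2 × 10 × 1.24 / 2) = 3.521 m/s.
The angular speed follows from ω = v/R = 3.521/0.27 ≈ 13.0 rad/s.

ω ≈ 13.0 rad/s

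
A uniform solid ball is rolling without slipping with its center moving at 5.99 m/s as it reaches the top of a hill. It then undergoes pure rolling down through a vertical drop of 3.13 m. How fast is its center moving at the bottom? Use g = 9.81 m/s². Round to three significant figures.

Here I = (2/5)MR², so the shape factor k = I/(MR²) = 0.4.
The rolling condition ω = v/R makes the rotational term ½I(v/R)² = ½kMv², so KE_total = ½(1+k)Mv² = (7/10)Mv².
Energy conservation: (7/10)Mv₀² + Mgh = (7/10)Mv², so v² = v₀² + 2gh/(1+k).
v = √(5.99² + 2×9.81×3.13/1.4) = √79.74 ≈ 8.93 m/s.

v ≈ 8.93 m/s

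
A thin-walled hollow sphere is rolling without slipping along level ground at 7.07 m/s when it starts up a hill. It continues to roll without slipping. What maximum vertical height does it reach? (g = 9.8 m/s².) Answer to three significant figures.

Here I = (2/3)MR², so the shape factor k = I/(MR²) = 2/3.
Rolling without slipping gives ω = v/R, so the total kinetic energy is ½Mv² + ½Iω² = ½(1+k)Mv² = (5/6)Mv².
All of this converts to potential energy at the highest point: (5/6)Mv₀² = Mgh.
Thus h = (1+k)v₀²/(2g) = 1.667 × 7.07² / (2 × 9.8) ≈ 4.25 m.

h ≈ 4.25 m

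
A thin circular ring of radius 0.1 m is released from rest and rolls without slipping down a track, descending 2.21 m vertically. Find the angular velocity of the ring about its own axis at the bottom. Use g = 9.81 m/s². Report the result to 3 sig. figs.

For this body I = MR², i.e. k = I/(MR²) = 1.
Since it rolls without slipping, ω = v/R and KE = ½Mv² + ½Iω² = ½(1+k)Mv² = Mv².
Energy conservation Mgh = ½(1+k)Mv² gives v = √(2gh/(1+k)) = √(2 × 9.81 × 2.21 / 2) = 4.656 m/s.
The angular speed follows from ω = v/R = 4.656/0.1 ≈ 46.6 rad/s.

ω ≈ 46.6 rad/s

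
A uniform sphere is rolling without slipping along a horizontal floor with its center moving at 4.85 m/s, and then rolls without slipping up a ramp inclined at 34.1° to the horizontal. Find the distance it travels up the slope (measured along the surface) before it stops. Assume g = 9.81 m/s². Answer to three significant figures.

Here I = (2/5)MR², so the shape factor k = I/(MR²) = 0.4.
Since it rolls without slipping, ω = v/R and KE = ½Mv² + ½Iω² = ½(1+k)Mv² = (7/10)Mv².
Setting this equal to Mgh gives the vertical rise h = (1+k)v₀²/(2g) = 1.4×4.85²/(2×9.81) = 1.678 m.
The distance along the slope is d = h/sinθ = 1.678/sin34.1° ≈ 2.99 m.

d ≈ 2.99 m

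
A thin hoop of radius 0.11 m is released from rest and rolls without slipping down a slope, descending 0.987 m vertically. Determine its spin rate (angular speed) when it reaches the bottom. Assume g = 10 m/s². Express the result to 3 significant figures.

With I = MR², the ratio k = I/(MR²) is 1.
Rolling without slipping gives ω = v/R, so the total kinetic energy is ½Mv² + ½Iω² = ½(1+k)Mv² = Mv².
Energy conservation Mgh = ½(1+k)Mv² gives v = √(2gh/(1+k)) = √(2 × 10 × 0.987 / 2) = 3.142 m/s.
Then ω = v/R = 3.142 / 0.11 ≈ 28.6 rad/s.

ω ≈ 28.6 rad/s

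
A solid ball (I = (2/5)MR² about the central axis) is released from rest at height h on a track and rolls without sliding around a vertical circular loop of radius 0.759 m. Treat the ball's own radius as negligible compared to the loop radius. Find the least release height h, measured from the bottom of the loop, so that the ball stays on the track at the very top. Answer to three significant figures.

Here I = (2/5)MR², so the shape factor k = I/(MR²) = 0.4.
At the top of the loop, the minimum-contact condition is Mg = Mv_top²/r, so v_top² = gr.
With ω = v/R, the kinetic energy at speed v is ½(1+k)Mv² = (7/10)Mv².
Energy conservation from release (height h) to the top (height 2r): Mgh = Mg(2r) + (7/10)M·gr.
Thus h_min = 2r + (1+k)r/2 = r(2 + 1.4/2) = 0.759 × 2.7 ≈ 2.05 m.

h_min ≈ 2.05 m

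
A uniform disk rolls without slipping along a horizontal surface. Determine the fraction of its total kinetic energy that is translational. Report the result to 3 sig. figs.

fraction ≈ 0.667

The moment of inertia is (1/2)MR², giving k ≡ I/(MR²) = 0.5.
Since ω = v/R, the translational part is ½Mv² and the rotational part is ½I(v/R)² = ½kMv²; the total is ½(1+k)Mv².
The translational fraction is therefore 1/(1+k) = 1/1.5 ≈ 0.667.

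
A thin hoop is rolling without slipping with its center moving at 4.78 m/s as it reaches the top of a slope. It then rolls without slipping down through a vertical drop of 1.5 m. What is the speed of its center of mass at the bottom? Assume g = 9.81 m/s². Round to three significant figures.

v ≈ 6.13 m/s

With I = MR², the ratio k = I/(MR²) is 1.
Pure rolling means v = ωR; then KE = ½Mv² + ½I(v/R)² = ½(1+k)Mv² = Mv².
Energy conservation: Mv₀² + Mgh = Mv², so v² = v₀² + 2gh/(1+k).
v = √(4.78² + 2×9.81×1.5/2) = √37.56 ≈ 6.13 m/s.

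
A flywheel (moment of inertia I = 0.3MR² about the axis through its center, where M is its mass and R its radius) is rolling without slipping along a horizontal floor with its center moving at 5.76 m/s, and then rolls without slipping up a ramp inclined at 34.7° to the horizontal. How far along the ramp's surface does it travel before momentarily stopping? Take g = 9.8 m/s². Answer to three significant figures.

The moment of inertia is 0.3MR², giving k ≡ I/(MR²) = 0.3.
Pure rolling means v = ωR; then KE = ½Mv² + ½I(v/R)² = ½(1+k)Mv² = (13/20)Mv².
Setting this equal to Mgh gives the vertical rise h = (1+k)v₀²/(2g) = 1.3×5.76²/(2×9.8) = 2.201 m.
Along the incline, d = h/sinθ = 2.201/sin34.7° ≈ 3.87 m.

d ≈ 3.87 m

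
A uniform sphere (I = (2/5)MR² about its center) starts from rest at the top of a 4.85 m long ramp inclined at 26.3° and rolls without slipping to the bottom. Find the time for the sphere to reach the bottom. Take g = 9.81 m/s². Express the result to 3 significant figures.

With I = (2/5)MR², the ratio k = I/(MR²) is 0.4.
Along the incline Mg sinθ − f = Ma, and torque about the center fR = Iα = kMR²(a/R) gives f = kMa.
Hence a = g sinθ/(1+k) = 9.81×sin26.3°/1.4 = 3.105 m/s².
Starting from rest, L = ½at², so t = √(2L/a) = √(2×4.85/3.105) ≈ 1.77 s.

t ≈ 1.77 s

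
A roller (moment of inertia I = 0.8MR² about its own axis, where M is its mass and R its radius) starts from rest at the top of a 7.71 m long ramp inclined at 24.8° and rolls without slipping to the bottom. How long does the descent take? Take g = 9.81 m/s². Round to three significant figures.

With I = 0.8MR², the ratio k = I/(MR²) is 0.8.
Newton's second law down the slope: Mg sinθ − f = Ma. The torque equation fR = Iα (with α = a/R) gives f = kMa.
Hence a = g sinθ/(1+k) = 9.81×sin24.8°/1.8 = 2.286 m/s².
With constant a from rest, t = √(2L/a) = √(2·7.71/2.286) ≈ 2.60 s.

t ≈ 2.60 s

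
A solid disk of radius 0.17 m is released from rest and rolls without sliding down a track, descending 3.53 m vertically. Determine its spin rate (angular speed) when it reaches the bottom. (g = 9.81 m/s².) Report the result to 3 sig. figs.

Here I = (1/2)MR², so the shape factor k = I/(MR²) = 0.5.
Rolling without slipping gives ω = v/R, so the total kinetic energy is ½Mv² + ½Iω² = ½(1+k)Mv² = (3/4)Mv².
Energy conservation Mgh = ½(1+k)Mv² gives v = √(2gh/(1+k)) = √(2 × 9.81 × 3.53 / 1.5) = 6.795 m/s.
Then ω = v/R = 6.795 / 0.17 ≈ 40.0 rad/s.

ω ≈ 40.0 rad/s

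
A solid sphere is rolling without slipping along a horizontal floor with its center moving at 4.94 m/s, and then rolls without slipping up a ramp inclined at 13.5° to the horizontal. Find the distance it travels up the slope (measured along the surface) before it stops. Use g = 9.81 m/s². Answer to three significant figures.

d ≈ 7.46 m

The moment of inertia is (2/5)MR², giving k ≡ I/(MR²) = 0.4.
Since it rolls without slipping, ω = v/R and KE = ½Mv² + ½Iω² = ½(1+k)Mv² = (7/10)Mv².
Setting this equal to Mgh gives the vertical rise h = (1+k)v₀²/(2g) = 1.4×4.94²/(2×9.81) = 1.741 m.
Along the incline, d = h/sinθ = 1.741/sin13.5° ≈ 7.46 m.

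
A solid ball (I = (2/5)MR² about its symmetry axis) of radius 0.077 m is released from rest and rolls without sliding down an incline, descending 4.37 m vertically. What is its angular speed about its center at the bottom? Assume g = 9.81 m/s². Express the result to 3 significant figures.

The moment of inertia is (2/5)MR², giving k ≡ I/(MR²) = 0.4.
Rolling without slipping gives ω = v/R, so the total kinetic energy is ½Mv² + ½Iω² = ½(1+k)Mv² = (7/10)Mv².
Energy conservation Mgh = ½(1+k)Mv² gives v = √(2gh/(1+k)) = √(2 × 9.81 × 4.37 / 1.4) = 7.826 m/s.
Then ω = v/R = 7.826 / 0.077 ≈ 102 rad/s.

ω ≈ 102 rad/s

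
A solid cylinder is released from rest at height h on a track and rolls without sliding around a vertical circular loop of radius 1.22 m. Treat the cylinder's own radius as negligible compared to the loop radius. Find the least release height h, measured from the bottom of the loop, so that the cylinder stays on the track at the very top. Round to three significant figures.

h_min ≈ 3.36 m

The moment of inertia is (1/2)MR², giving k ≡ I/(MR²) = 0.5.
At the top of the loop, the minimum-contact condition is Mg = Mv_top²/r, so v_top² = gr.
With ω = v/R, the kinetic energy at speed v is ½(1+k)Mv² = (3/4)Mv².
Energy conservation from release (height h) to the top (height 2r): Mgh = Mg(2r) + (3/4)M·gr.
Thus h_min = 2r + (1+k)r/2 = r(2 + 1.5/2) = 1.22 × 2.75 ≈ 3.36 m.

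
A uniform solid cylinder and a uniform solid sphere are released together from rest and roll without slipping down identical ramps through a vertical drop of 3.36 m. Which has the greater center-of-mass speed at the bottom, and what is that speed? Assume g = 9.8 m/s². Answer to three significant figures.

the uniform solid sphere, at v ≈ 6.86 m/s

For rolling without slipping, Mgh = ½(1+k)Mv² where k = I/(MR²), so v = √(2gh/(1+k)).
Uniform solid cylinder: k = 0.5, giving v = √(2×9.8×3.36/1.5) = 6.626 m/s.
Uniform solid sphere: k = 0.4, giving v = √(2×9.8×3.36/1.4) = 6.859 m/s.
The smaller k wins: the uniform solid sphere, at ≈ 6.86 m/s.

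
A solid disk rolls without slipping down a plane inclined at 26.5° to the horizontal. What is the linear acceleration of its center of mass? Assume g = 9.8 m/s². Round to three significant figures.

For this body I = (1/2)MR², i.e. k = I/(MR²) = 0.5.
Along the incline Mg sinθ − f = Ma, and torque about the center fR = Iα = kMR²(a/R) gives f = kMa.
Eliminating f: Mg sinθ = (1+k)Ma, so a = g sinθ/(1+k) = 9.8 × sin26.5° / 1.5 ≈ 2.92 m/s².

a ≈ 2.92 m/s²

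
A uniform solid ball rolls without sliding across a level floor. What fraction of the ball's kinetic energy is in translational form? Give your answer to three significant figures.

With I = (2/5)MR², the ratio k = I/(MR²) is 0.4.
Since ω = v/R, the translational part is ½Mv² and the rotational part is ½I(v/R)² = ½kMv²; the total is ½(1+k)Mv².
The translational fraction is therefore 1/(1+k) = 1/1.4 ≈ 0.714.

fraction ≈ 0.714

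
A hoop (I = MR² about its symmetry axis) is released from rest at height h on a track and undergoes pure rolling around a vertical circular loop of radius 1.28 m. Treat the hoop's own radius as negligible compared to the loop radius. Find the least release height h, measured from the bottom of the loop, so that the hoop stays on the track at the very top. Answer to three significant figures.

h_min ≈ 3.84 m

The moment of inertia is MR², giving k ≡ I/(MR²) = 1.
At the top, contact is just lost when gravity alone supplies the centripetal force: Mg = Mv_top²/r, i.e. v_top² = gr.
With ω = v/R, the kinetic energy at speed v is ½(1+k)Mv² = Mv².
Energy conservation from release (height h) to the top (height 2r): Mgh = Mg(2r) + M·gr.
Thus h_min = 2r + (1+k)r/2 = r(2 + 2/2) = 1.28 × 3 ≈ 3.84 m.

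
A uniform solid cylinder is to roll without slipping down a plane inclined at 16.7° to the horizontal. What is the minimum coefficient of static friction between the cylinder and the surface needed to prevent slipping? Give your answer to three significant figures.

μ_min ≈ 0.100

With I = (1/2)MR², the ratio k = I/(MR²) is 0.5.
Newton's second law down the slope: Mg sinθ − f = Ma. The torque equation fR = Iα (with α = a/R) gives f = kMa.
These give a = g sinθ/(1+k) and the required friction f = kMg sinθ/(1+k).
With N = Mg cosθ, the no-slip condition f ≤ μN gives μ_min = f/N = k tanθ/(1+k).
μ_min = 0.5 × tan16.7° / 1.5 ≈ 0.100.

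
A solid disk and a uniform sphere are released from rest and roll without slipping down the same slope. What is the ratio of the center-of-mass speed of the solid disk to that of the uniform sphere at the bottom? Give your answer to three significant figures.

v_ratio ≈ 0.966

Each satisfies Mgh = ½(1+k)Mv² with k = I/(MR²), so v ∝ 1/√(1+k).
For the solid disk k = 0.5; for the uniform sphere k = 0.4.
v₁/v₂ = √((1+k₂)/(1+k₁)) = √(1.4/1.5) ≈ 0.966.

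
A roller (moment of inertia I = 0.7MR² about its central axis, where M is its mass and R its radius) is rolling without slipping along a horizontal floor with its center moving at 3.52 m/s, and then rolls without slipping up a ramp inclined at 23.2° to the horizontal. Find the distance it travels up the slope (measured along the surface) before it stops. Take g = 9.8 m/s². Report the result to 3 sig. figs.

With I = 0.7MR², the ratio k = I/(MR²) is 0.7.
Pure rolling means v = ωR; then KE = ½Mv² + ½I(v/R)² = ½(1+k)Mv² = (17/20)Mv².
Setting this equal to Mgh gives the vertical rise h = (1+k)v₀²/(2g) = 1.7×3.52²/(2×9.8) = 1.075 m.
Along the incline, d = h/sinθ = 1.075/sin23.2° ≈ 2.73 m.

d ≈ 2.73 m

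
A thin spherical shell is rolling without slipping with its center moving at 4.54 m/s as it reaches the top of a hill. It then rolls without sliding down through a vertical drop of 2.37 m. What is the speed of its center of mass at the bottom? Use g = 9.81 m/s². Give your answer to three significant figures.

v ≈ 6.97 m/s

For this body I = (2/3)MR², i.e. k = I/(MR²) = 2/3.
Rolling without slipping gives ω = v/R, so the total kinetic energy is ½Mv² + ½Iω² = ½(1+k)Mv² = (5/6)Mv².
Energy conservation: (5/6)Mv₀² + Mgh = (5/6)Mv², so v² = v₀² + 2gh/(1+k).
v = √(4.54² + 2×9.81×2.37/1.667) = √48.51 ≈ 6.97 m/s.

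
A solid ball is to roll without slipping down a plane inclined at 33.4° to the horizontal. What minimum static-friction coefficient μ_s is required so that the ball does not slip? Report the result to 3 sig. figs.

μ_min ≈ 0.188

For this body I = (2/5)MR², i.e. k = I/(MR²) = 0.4.
Along the incline Mg sinθ − f = Ma, and torque about the center fR = Iα = kMR²(a/R) gives f = kMa.
These give a = g sinθ/(1+k) and the required friction f = kMg sinθ/(1+k).
The normal force is N = Mg cosθ, so μ_min = f/N = k tanθ/(1+k).
μ_min = 0.4 × tan33.4° / 1.4 ≈ 0.188.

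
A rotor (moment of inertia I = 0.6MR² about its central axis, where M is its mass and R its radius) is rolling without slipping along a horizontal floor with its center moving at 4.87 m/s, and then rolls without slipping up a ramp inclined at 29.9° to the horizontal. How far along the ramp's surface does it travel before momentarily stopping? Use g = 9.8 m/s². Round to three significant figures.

d ≈ 3.88 m

For this body I = 0.6MR², i.e. k = I/(MR²) = 0.6.
Rolling without slipping gives ω = v/R, so the total kinetic energy is ½Mv² + ½Iω² = ½(1+k)Mv² = (4/5)Mv².
Setting this equal to Mgh gives the vertical rise h = (1+k)v₀²/(2g) = 1.6×4.87²/(2×9.8) = 1.936 m.
Along the incline, d = h/sinθ = 1.936/sin29.9° ≈ 3.88 m.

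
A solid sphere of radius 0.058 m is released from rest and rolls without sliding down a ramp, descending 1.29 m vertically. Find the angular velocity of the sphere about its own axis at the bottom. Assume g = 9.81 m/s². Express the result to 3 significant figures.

Here I = (2/5)MR², so the shape factor k = I/(MR²) = 0.4.
The rolling condition ω = v/R makes the rotational term ½I(v/R)² = ½kMv², so KE_total = ½(1+k)Mv² = (7/10)Mv².
Energy conservation Mgh = ½(1+k)Mv² gives v = √(2gh/(1+k)) = √(2 × 9.81 × 1.29 / 1.4) = 4.252 m/s.
Then ω = v/R = 4.252 / 0.058 ≈ 73.3 rad/s.

ω ≈ 73.3 rad/s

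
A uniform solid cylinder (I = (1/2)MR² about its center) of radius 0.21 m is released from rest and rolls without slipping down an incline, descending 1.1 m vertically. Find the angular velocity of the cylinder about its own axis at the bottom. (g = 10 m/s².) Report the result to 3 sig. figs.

The moment of inertia is (1/2)MR², giving k ≡ I/(MR²) = 0.5.
The rolling condition ω = v/R makes the rotational term ½I(v/R)² = ½kMv², so KE_total = ½(1+k)Mv² = (3/4)Mv².
Energy conservation Mgh = ½(1+k)Mv² gives v = √(2gh/(1+k)) = √(2 × 10 × 1.1 / 1.5) = 3.83 m/s.
Then ω = v/R = 3.83 / 0.21 ≈ 18.2 rad/s.

ω ≈ 18.2 rad/s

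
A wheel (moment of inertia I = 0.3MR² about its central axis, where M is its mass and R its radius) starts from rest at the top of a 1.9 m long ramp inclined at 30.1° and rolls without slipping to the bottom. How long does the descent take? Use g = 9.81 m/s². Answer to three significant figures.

With I = 0.3MR², the ratio k = I/(MR²) is 0.3.
Newton's second law down the slope: Mg sinθ − f = Ma. The torque equation fR = Iα (with α = a/R) gives f = kMa.
Hence a = g sinθ/(1+k) = 9.81×sin30.1°/1.3 = 3.784 m/s².
Starting from rest, L = ½at², so t = √(2L/a) = √(2×1.9/3.784) ≈ 1.00 s.

t ≈ 1.00 s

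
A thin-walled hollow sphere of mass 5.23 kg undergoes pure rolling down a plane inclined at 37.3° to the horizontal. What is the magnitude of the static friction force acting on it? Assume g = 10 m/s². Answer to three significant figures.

f ≈ 12.7 N

For this body I = (2/3)MR², i.e. k = I/(MR²) = 2/3.
Along the incline Mg sinθ − f = Ma, and torque about the center fR = Iα = kMR²(a/R) gives f = kMa.
Combining, a = g sinθ/(1+k) and f = kMa = kMg sinθ/(1+k).
f = (2/3) × 5.23 × 10 × sin37.3° / 1.667 ≈ 12.7 N.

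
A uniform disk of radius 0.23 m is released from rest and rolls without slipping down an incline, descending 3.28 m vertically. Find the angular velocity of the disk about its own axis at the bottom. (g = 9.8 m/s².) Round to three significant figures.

ω ≈ 28.5 rad/s

Here I = (1/2)MR², so the shape factor k = I/(MR²) = 0.5.
Rolling without slipping gives ω = v/R, so the total kinetic energy is ½Mv² + ½Iω² = ½(1+k)Mv² = (3/4)Mv².
Energy conservation Mgh = ½(1+k)Mv² gives v = √(2gh/(1+k)) = √(2 × 9.8 × 3.28 / 1.5) = 6.547 m/s.
Then ω = v/R = 6.547 / 0.23 ≈ 28.5 rad/s.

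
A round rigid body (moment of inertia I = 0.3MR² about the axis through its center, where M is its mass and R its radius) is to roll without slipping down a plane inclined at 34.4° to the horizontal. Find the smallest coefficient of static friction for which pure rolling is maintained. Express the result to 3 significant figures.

μ_min ≈ 0.158

With I = 0.3MR², the ratio k = I/(MR²) is 0.3.
Translational: Mg sinθ − f = Ma. Rotational about the CM: fR = Iα = kMRa, so f = kMa.
These give a = g sinθ/(1+k) and the required friction f = kMg sinθ/(1+k).
The normal force is N = Mg cosθ, so μ_min = f/N = k tanθ/(1+k).
μ_min = 0.3 × tan34.4° / 1.3 ≈ 0.158.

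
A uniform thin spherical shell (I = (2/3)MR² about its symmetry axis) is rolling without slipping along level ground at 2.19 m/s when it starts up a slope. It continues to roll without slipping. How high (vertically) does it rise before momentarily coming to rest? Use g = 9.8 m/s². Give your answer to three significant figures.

h ≈ 0.408 m

Here I = (2/3)MR², so the shape factor k = I/(MR²) = 2/3.
Pure rolling means v = ωR; then KE = ½Mv² + ½I(v/R)² = ½(1+k)Mv² = (5/6)Mv².
At the top the kinetic energy is zero, so (5/6)Mv₀² = Mgh.
Thus h = (1+k)v₀²/(2g) = 1.667 × 2.19² / (2 × 9.8) ≈ 0.408 m.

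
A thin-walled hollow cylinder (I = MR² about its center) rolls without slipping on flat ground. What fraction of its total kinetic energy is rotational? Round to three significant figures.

fraction ≈ 0.500

For this body I = MR², i.e. k = I/(MR²) = 1.
With ω = v/R, KE_trans = ½Mv² and KE_rot = ½Iω² = ½kMv², so KE_total = ½(1+k)Mv².
The rotational fraction is therefore k/(1+k) = 1/2 ≈ 0.500.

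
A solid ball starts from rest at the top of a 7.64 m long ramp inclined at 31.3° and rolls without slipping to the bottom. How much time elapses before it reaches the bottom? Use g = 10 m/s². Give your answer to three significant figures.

The moment of inertia is (2/5)MR², giving k ≡ I/(MR²) = 0.4.
Along the incline Mg sinθ − f = Ma, and torque about the center fR = Iα = kMR²(a/R) gives f = kMa.
Hence a = g sinθ/(1+k) = 10×sin31.3°/1.4 = 3.711 m/s².
With constant a from rest, t = √(2L/a) = √(2·7.64/3.711) ≈ 2.03 s.

t ≈ 2.03 s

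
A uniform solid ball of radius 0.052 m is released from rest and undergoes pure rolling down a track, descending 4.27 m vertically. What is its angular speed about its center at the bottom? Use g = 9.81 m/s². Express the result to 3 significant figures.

With I = (2/5)MR², the ratio k = I/(MR²) is 0.4.
Rolling without slipping gives ω = v/R, so the total kinetic energy is ½Mv² + ½Iω² = ½(1+k)Mv² = (7/10)Mv².
Energy conservation Mgh = ½(1+k)Mv² gives v = √(2gh/(1+k)) = √(2 × 9.81 × 4.27 / 1.4) = 7.736 m/s.
Then ω = v/R = 7.736 / 0.052 ≈ 149 rad/s.

ω ≈ 149 rad/s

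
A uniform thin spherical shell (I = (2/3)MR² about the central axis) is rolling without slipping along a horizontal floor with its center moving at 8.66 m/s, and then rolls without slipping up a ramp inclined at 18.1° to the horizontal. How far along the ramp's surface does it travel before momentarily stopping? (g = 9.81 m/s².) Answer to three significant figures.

Here I = (2/3)MR², so the shape factor k = I/(MR²) = 2/3.
Since it rolls without slipping, ω = v/R and KE = ½Mv² + ½Iω² = ½(1+k)Mv² = (5/6)Mv².
Setting this equal to Mgh gives the vertical rise h = (1+k)v₀²/(2g) = 1.667×8.66²/(2×9.81) = 6.371 m.
Along the incline, d = h/sinθ = 6.371/sin18.1° ≈ 20.5 m.

d ≈ 20.5 m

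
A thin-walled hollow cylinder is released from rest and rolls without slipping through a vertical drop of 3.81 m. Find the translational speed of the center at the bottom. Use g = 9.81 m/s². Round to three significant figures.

v ≈ 6.11 m/s

For this body I = MR², i.e. k = I/(MR²) = 1.
Since it rolls without slipping, ω = v/R and KE = ½Mv² + ½Iω² = ½(1+k)Mv² = Mv².
Setting Mgh = Mv² gives v = √(2gh/(1+k)) = √(2·9.81·3.81/2) ≈ 6.11 m/s.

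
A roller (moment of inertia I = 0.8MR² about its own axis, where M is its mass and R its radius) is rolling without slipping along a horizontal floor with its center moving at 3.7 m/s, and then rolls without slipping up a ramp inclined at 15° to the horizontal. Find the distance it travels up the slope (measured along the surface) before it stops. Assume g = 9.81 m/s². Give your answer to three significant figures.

d ≈ 4.85 m

With I = 0.8MR², the ratio k = I/(MR²) is 0.8.
Rolling without slipping gives ω = v/R, so the total kinetic energy is ½Mv² + ½Iω² = ½(1+k)Mv² = (9/10)Mv².
Setting this equal to Mgh gives the vertical rise h = (1+k)v₀²/(2g) = 1.8×3.7²/(2×9.81) = 1.256 m.
The distance along the slope is d = h/sinθ = 1.256/sin15° ≈ 4.85 m.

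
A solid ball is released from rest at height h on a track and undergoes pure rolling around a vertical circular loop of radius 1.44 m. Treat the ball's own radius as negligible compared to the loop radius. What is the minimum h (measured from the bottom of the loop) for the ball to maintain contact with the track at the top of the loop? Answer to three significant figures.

h_min ≈ 3.89 m

For this body I = (2/5)MR², i.e. k = I/(MR²) = 0.4.
At the top, contact is just lost when gravity alone supplies the centripetal force: Mg = Mv_top²/r, i.e. v_top² = gr.
With ω = v/R, the kinetic energy at speed v is ½(1+k)Mv² = (7/10)Mv².
Energy conservation from release (height h) to the top (height 2r): Mgh = Mg(2r) + (7/10)M·gr.
Thus h_min = 2r + (1+k)r/2 = r(2 + 1.4/2) = 1.44 × 2.7 ≈ 3.89 m.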